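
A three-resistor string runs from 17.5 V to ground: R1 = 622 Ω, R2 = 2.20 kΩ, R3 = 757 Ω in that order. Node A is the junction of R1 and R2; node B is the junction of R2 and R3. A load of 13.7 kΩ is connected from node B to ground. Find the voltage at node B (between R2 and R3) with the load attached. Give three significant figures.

V ≈ 3.55 V

At node B, R3 is in parallel with the load: R3‖R_L = 717.4 Ω.
Below node A the resistance is R2 + (R3‖R_L) = 2917 Ω, so V_A = 17.5 × 2917/3539 = 14.42 V.
Then V_B = V_A × (R3‖R_L)/(R2 + R3‖R_L) = 14.42 × 717.4/2917 = 3.55 V.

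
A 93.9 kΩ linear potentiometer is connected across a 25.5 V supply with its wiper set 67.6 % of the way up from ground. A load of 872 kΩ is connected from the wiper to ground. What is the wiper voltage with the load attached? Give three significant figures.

V ≈ 16.8 V

The wiper splits the pot into (1−α)R = 30.42 kΩ above and αR = 63.48 kΩ below.
Lower section ‖ load = 59.17 kΩ.
V_wiper = 25.5 × 59.17/(30.42 + 59.17) = 16.8 V.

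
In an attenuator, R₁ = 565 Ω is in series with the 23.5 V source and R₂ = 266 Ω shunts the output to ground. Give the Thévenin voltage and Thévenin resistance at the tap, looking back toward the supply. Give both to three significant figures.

V_th is the open-circuit tap voltage: 23.5 × 266/(565 + 266) = 7.52 V.
With the supply zeroed, R₁ and R₂ appear in parallel from the tap: R_th = R₁‖R₂ = (565 × 266)/831.0 = 181 Ω.

V_th = 7.52 V, R_th = 181 Ω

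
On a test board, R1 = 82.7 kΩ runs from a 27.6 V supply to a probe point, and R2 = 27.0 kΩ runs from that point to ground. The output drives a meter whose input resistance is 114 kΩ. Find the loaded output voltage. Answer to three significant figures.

The load sits in parallel with R2: R2‖R_L = (27.0 × 114) / (27.0 + 114) = 21.83 kΩ.
V_out = 27.6 × 21.83 / (82.7 + 21.83) = 27.6 × 21.83/104.5 = 5.76 V.
(Unloaded it would have been 6.79 V.)

V_out ≈ 5.76 V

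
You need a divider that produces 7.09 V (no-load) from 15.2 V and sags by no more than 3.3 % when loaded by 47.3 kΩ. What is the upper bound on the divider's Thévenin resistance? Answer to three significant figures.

Loading drop = R_th/(R_th + R_L) ≤ 0.0330, so R_th ≤ R_L · ε/(1−ε) = 47.3 kΩ × 0.0330/0.9670 = 1.61 kΩ.
(Any R1, R2 with R2/(R1+R2) = 0.466 and R1‖R2 ≤ 1.61 kΩ will meet the spec.)

R_th ≤ 1.61 kΩ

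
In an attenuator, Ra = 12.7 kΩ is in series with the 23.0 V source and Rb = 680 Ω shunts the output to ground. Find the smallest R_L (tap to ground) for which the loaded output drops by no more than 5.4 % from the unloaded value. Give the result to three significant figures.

R_L(min) ≈ 11.3 kΩ

Output resistance R_th = Ra‖Rb = (12700 × 680)/13380 = 645.4 Ω.
The fractional drop is R_th/(R_th + R_L); requiring this ≤ 0.0540 gives R_L ≥ R_th(1/0.0540 − 1) = 645.4 × 17.52 = 11.3 kΩ.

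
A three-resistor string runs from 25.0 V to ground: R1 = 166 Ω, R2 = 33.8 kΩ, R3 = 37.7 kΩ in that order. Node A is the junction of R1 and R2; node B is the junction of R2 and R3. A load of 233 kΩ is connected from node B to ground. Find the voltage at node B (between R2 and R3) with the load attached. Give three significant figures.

V ≈ 12.2 V

At node B, R3 is in parallel with the load: R3‖R_L = 32450 Ω.
Below node A the resistance is R2 + (R3‖R_L) = 66250 Ω, so V_A = 25.0 × 66250/66420 = 24.94 V.
Then V_B = V_A × (R3‖R_L)/(R2 + R3‖R_L) = 24.94 × 32450/66250 = 12.2 V.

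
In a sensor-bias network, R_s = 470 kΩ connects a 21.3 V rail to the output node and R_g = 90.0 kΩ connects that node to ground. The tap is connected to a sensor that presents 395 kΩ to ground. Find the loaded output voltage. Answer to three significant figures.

V_out ≈ 2.87 V

The load sits in parallel with R_g: R_g‖R_L = (90.0 × 395) / (90.0 + 395) = 73.30 kΩ.
V_out = 21.3 × 73.30 / (470 + 73.30) = 21.3 × 73.30/543.3 = 2.87 V.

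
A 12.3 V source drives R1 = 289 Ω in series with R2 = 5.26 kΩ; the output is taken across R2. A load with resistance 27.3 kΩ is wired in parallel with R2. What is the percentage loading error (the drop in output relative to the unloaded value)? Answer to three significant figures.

0.994 %

The divider's output (Thévenin) resistance is R1‖R2 = 273.9 Ω.
Fractional drop under load = R_th/(R_th + R_L) = 273.9 / (273.9 + 27300) = 0.009935.
So the output falls by 0.994 %.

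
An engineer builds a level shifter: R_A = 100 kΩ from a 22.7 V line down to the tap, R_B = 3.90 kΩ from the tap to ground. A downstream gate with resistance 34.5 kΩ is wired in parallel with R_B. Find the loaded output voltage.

V_out ≈ 0.768 V

The load sits in parallel with R_B: R_B‖R_L = (3.90 × 34.5) / (3.90 + 34.5) = 3.504 kΩ.
V_out = 22.7 × 3.504 / (100 + 3.504) = 22.7 × 3.504/103.5 = 0.768 V.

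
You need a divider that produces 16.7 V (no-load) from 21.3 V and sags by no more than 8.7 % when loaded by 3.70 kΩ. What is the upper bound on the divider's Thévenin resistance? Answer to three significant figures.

Loading drop = R_th/(R_th + R_L) ≤ 0.0870, so R_th ≤ R_L · ε/(1−ε) = 3.70 kΩ × 0.0870/0.9130 = 353 Ω.
(Any R1, R2 with R2/(R1+R2) = 0.784 and R1‖R2 ≤ 353 Ω will meet the spec.)

R_th ≤ 353 Ω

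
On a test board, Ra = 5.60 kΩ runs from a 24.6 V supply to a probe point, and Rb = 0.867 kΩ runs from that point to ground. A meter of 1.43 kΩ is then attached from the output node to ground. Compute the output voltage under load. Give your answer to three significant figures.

V_out ≈ 2.16 V

The load sits in parallel with Rb: Rb‖R_L = (867 × 1430) / (867 + 1430) = 539.8 Ω.
V_out = 24.6 × 539.8 / (5600 + 539.8) = 24.6 × 539.8/6140 = 2.16 V.
(Unloaded it would have been 3.30 V.)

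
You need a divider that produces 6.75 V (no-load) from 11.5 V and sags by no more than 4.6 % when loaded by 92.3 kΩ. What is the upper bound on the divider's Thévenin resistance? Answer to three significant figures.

R_th ≤ 4.45 kΩ

Loading drop = R_th/(R_th + R_L) ≤ 0.0460, so R_th ≤ R_L · ε/(1−ε) = 92.3 kΩ × 0.0460/0.9540 = 4.45 kΩ.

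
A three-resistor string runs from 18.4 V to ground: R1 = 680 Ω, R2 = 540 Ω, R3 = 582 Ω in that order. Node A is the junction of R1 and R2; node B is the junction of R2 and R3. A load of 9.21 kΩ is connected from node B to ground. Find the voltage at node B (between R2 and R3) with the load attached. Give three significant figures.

At node B, R3 is in parallel with the load: R3‖R_L = 547.4 Ω.
Below node A the resistance is R2 + (R3‖R_L) = 1087 Ω, so V_A = 18.4 × 1087/1767 = 11.32 V.
Then V_B = V_A × (R3‖R_L)/(R2 + R3‖R_L) = 11.32 × 547.4/1087 = 5.70 V.

V ≈ 5.70 V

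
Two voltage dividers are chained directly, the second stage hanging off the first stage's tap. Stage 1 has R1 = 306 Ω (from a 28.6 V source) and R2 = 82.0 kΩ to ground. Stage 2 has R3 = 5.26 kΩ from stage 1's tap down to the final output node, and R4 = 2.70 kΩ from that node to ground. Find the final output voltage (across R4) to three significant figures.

Stage 2 presents R3+R4 = 7960 Ω as a load on stage 1's tap.
Stage 1's lower leg becomes R2‖(R3+R4) = 7256 Ω, so V_mid = 28.6 × 7256/7562 = 27.44 V.
Stage 2 is itself unloaded: V_out = V_mid × R4/(R3+R4) = 27.44 × 2700/7960 = 9.31 V.

V_out ≈ 9.31 V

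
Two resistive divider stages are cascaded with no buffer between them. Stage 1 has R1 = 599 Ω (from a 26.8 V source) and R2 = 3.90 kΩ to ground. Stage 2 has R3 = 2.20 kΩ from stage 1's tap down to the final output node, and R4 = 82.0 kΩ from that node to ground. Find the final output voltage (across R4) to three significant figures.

Stage 2 presents R3+R4 = 84200 Ω as a load on stage 1's tap.
Stage 1's lower leg becomes R2‖(R3+R4) = 3727 Ω, so V_mid = 26.8 × 3727/4326 = 23.09 V.
Stage 2 is itself unloaded: V_out = V_mid × R4/(R3+R4) = 23.09 × 82000/84200 = 22.5 V.

V_out ≈ 22.5 V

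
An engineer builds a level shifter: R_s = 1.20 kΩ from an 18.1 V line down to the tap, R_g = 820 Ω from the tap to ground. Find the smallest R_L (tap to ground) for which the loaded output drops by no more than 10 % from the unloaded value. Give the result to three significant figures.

R_L(min) ≈ 4.38 kΩ

Output resistance R_th = R_s‖R_g = (1200 × 820)/2020 = 487.1 Ω.
The fractional drop is R_th/(R_th + R_L); requiring this ≤ 0.100 gives R_L ≥ R_th(1/0.100 − 1) = 487.1 × 9.000 = 4.38 kΩ.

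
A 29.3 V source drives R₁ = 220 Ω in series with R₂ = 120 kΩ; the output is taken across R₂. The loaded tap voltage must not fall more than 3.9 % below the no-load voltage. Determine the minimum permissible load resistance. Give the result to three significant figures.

R_L(min) ≈ 5.41 kΩ

Output resistance R_th = R₁‖R₂ = (220 × 120000)/120200 = 219.6 Ω.
The fractional drop is R_th/(R_th + R_L); requiring this ≤ 0.0390 gives R_L ≥ R_th(1/0.0390 − 1) = 219.6 × 24.64 = 5.41 kΩ.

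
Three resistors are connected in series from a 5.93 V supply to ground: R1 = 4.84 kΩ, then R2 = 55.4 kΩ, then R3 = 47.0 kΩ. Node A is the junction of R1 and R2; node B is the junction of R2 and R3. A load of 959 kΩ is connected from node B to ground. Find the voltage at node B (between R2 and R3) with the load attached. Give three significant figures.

At node B, R3 is in parallel with the load: R3‖R_L = 44.80 kΩ.
Below node A the resistance is R2 + (R3‖R_L) = 100.2 kΩ, so V_A = 5.93 × 100.2/105.0 = 5.657 V.
Then V_B = V_A × (R3‖R_L)/(R2 + R3‖R_L) = 5.657 × 44.80/100.2 = 2.53 V.

V ≈ 2.53 V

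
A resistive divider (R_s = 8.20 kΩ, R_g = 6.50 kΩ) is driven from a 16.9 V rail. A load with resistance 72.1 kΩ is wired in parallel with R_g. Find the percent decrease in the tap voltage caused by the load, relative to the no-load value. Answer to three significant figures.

4.79 %

The divider's output (Thévenin) resistance is R_s‖R_g = 3.626 kΩ.
Fractional drop under load = R_th/(R_th + R_L) = 3.626 / (3.626 + 72.1) = 0.04788.
So the output falls by 4.79 %.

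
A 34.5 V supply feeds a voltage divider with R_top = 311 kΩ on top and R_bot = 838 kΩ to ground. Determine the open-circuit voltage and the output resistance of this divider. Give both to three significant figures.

V_th = 25.2 V, R_th = 227 kΩ

V_th is the open-circuit tap voltage: 34.5 × 838/(311 + 838) = 25.2 V.
With the supply zeroed, R_top and R_bot appear in parallel from the tap: R_th = R_top‖R_bot = (311 × 838)/1149 = 227 kΩ.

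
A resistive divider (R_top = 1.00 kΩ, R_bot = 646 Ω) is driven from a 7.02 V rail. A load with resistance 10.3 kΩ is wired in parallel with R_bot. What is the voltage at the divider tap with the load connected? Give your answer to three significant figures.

V_out ≈ 2.65 V

The load sits in parallel with R_bot: R_bot‖R_L = (646 × 10300) / (646 + 10300) = 607.9 Ω.
V_out = 7.02 × 607.9 / (1000 + 607.9) = 7.02 × 607.9/1608 = 2.65 V.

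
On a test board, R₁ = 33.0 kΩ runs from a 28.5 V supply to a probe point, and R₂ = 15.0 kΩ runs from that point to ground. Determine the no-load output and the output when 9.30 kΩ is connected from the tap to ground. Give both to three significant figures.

Unloaded: 8.91 V; loaded: 4.22 V

Open-circuit: V = 28.5 × 15.0/(33.0 + 15.0) = 8.91 V.
With the load, R₂ becomes R₂‖R_L = 5.741 kΩ, so V = 28.5 × 5.741/38.74 = 4.22 V.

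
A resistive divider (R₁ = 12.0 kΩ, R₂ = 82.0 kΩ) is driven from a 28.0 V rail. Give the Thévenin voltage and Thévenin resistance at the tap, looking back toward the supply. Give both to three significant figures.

V_th is the open-circuit tap voltage: 28.0 × 82.0/(12.0 + 82.0) = 24.4 V.
With the supply zeroed, R₁ and R₂ appear in parallel from the tap: R_th = R₁‖R₂ = (12.0 × 82.0)/94.00 = 10.5 kΩ.

V_th = 24.4 V, R_th = 10.5 kΩ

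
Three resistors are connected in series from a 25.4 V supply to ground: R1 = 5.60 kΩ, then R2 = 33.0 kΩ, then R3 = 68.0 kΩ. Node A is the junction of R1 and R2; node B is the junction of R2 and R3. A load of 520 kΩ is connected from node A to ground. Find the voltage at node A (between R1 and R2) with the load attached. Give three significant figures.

Below node A the series string R2+R3 = 101.0 kΩ sits in parallel with the 520 kΩ load: 84.57 kΩ.
V_A = 25.4 × 84.57/(5.60 + 84.57) = 23.8 V.

V ≈ 23.8 V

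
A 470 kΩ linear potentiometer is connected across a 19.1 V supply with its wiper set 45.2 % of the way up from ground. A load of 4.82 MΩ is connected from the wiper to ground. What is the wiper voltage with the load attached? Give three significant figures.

The wiper splits the pot into (1−α)R = 257.6 kΩ above and αR = 212.4 kΩ below.
Lower section ‖ load = 203.5 kΩ.
V_wiper = 19.1 × 203.5/(257.6 + 203.5) = 8.43 V.

V ≈ 8.43 V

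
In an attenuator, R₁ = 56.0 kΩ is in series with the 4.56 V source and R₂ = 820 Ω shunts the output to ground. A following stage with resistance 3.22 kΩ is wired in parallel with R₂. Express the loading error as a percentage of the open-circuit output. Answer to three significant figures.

20.1 %

The divider's output (Thévenin) resistance is R₁‖R₂ = 808.2 Ω.
Fractional drop under load = R_th/(R_th + R_L) = 808.2 / (808.2 + 3220) = 0.2006.
So the output falls by 20.1 %.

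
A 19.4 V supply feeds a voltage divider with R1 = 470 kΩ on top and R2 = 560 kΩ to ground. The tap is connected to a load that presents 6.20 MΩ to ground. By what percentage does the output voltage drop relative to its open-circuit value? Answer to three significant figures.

3.96 %

The divider's output (Thévenin) resistance is R1‖R2 = 255.5 kΩ.
Fractional drop under load = R_th/(R_th + R_L) = 255.5 / (255.5 + 6200) = 0.03958.
So the output falls by 3.96 %.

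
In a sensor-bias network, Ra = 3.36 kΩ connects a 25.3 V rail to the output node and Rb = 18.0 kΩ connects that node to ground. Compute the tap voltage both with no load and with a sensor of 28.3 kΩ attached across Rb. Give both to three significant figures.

Open-circuit: V = 25.3 × 18.0/(3.36 + 18.0) = 21.3 V.
With the load, Rb becomes Rb‖R_L = 11.00 kΩ, so V = 25.3 × 11.00/14.36 = 19.4 V.

Unloaded: 21.3 V; loaded: 19.4 V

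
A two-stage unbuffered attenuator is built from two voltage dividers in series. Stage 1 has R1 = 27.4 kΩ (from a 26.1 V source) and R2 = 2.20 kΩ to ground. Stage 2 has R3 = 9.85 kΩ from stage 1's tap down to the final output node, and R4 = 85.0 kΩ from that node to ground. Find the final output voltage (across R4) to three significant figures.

V_out ≈ 1.70 V

Stage 2 presents R3+R4 = 94.85 kΩ as a load on stage 1's tap.
Stage 1's lower leg becomes R2‖(R3+R4) = 2.150 kΩ, so V_mid = 26.1 × 2.150/29.55 = 1.899 V.
Stage 2 is itself unloaded: V_out = V_mid × R4/(R3+R4) = 1.899 × 85.0/94.85 = 1.70 V.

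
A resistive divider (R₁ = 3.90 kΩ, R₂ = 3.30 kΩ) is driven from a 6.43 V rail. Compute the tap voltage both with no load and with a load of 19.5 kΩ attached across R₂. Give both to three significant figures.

Open-circuit: V = 6.43 × 3.30/(3.90 + 3.30) = 2.95 V.
With the load, R₂ becomes R₂‖R_L = 2.822 kΩ, so V = 6.43 × 2.822/6.722 = 2.70 V.

Unloaded: 2.95 V; loaded: 2.70 V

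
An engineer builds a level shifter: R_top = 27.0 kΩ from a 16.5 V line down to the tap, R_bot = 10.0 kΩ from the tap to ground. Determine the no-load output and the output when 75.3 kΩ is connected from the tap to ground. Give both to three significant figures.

Open-circuit: V = 16.5 × 10.0/(27.0 + 10.0) = 4.46 V.
With the load, R_bot becomes R_bot‖R_L = 8.828 kΩ, so V = 16.5 × 8.828/35.83 = 4.07 V.

Unloaded: 4.46 V; loaded: 4.07 V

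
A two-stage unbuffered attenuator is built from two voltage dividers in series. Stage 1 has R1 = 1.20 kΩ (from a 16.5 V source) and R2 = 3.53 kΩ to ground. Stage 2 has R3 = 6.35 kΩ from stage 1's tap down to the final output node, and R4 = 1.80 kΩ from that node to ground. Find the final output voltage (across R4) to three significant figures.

Stage 2 presents R3+R4 = 8.150 kΩ as a load on stage 1's tap.
Stage 1's lower leg becomes R2‖(R3+R4) = 2.463 kΩ, so V_mid = 16.5 × 2.463/3.663 = 11.09 V.
Stage 2 is itself unloaded: V_out = V_mid × R4/(R3+R4) = 11.09 × 1.80/8.150 = 2.45 V.

V_out ≈ 2.45 V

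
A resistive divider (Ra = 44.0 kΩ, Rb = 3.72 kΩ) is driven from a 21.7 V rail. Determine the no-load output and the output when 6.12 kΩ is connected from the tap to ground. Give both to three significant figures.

Open-circuit: V = 21.7 × 3.72/(44.0 + 3.72) = 1.69 V.
With the load, Rb becomes Rb‖R_L = 2.314 kΩ, so V = 21.7 × 2.314/46.31 = 1.08 V.

Unloaded: 1.69 V; loaded: 1.08 V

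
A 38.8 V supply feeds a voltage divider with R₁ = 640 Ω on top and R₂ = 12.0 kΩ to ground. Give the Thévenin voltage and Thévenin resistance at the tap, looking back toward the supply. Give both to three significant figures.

V_th is the open-circuit tap voltage: 38.8 × 12000/(640 + 12000) = 36.8 V.
With the supply zeroed, R₁ and R₂ appear in parallel from the tap: R_th = R₁‖R₂ = (640 × 12000)/12640 = 608 Ω.

V_th = 36.8 V, R_th = 608 Ω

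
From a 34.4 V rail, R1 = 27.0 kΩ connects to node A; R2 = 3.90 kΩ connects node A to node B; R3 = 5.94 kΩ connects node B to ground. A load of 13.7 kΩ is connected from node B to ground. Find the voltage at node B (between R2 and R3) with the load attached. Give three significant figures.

At node B, R3 is in parallel with the load: R3‖R_L = 4.143 kΩ.
Below node A the resistance is R2 + (R3‖R_L) = 8.043 kΩ, so V_A = 34.4 × 8.043/35.04 = 7.896 V.
Then V_B = V_A × (R3‖R_L)/(R2 + R3‖R_L) = 7.896 × 4.143/8.043 = 4.07 V.

V ≈ 4.07 V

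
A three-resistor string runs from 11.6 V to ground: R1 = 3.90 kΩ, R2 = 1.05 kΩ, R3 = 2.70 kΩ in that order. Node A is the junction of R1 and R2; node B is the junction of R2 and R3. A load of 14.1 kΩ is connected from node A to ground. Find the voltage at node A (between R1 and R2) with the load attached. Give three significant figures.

V ≈ 5.01 V

Below node A the series string R2+R3 = 3.750 kΩ sits in parallel with the 14.1 kΩ load: 2.962 kΩ.
V_A = 11.6 × 2.962/(3.90 + 2.962) = 5.01 V.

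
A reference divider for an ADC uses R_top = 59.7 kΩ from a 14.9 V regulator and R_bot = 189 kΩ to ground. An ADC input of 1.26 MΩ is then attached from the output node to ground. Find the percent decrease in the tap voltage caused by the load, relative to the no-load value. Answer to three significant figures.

3.48 %

The divider's output (Thévenin) resistance is R_top‖R_bot = 45.37 kΩ.
Fractional drop under load = R_th/(R_th + R_L) = 45.37 / (45.37 + 1260) = 0.03476.
So the output falls by 3.48 %.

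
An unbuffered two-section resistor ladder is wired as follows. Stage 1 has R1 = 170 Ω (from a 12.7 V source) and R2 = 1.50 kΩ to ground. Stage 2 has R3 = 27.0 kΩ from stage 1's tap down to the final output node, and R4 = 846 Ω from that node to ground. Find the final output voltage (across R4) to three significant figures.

V_out ≈ 0.345 V

Stage 2 presents R3+R4 = 27850 Ω as a load on stage 1's tap.
Stage 1's lower leg becomes R2‖(R3+R4) = 1423 Ω, so V_mid = 12.7 × 1423/1593 = 11.34 V.
Stage 2 is itself unloaded: V_out = V_mid × R4/(R3+R4) = 11.34 × 846/27850 = 0.345 V.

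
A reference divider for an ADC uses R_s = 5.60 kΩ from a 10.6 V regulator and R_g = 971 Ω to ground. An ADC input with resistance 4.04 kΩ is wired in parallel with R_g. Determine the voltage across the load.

The load sits in parallel with R_g: R_g‖R_L = (971 × 4040) / (971 + 4040) = 782.8 Ω.
V_out = 10.6 × 782.8 / (5600 + 782.8) = 10.6 × 782.8/6383 = 1.30 V.

V_out ≈ 1.30 V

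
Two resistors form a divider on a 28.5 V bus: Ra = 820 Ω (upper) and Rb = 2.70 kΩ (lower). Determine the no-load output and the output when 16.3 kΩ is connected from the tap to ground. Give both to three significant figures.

Open-circuit: V = 28.5 × 2700/(820 + 2700) = 21.9 V.
With the load, Rb becomes Rb‖R_L = 2316 Ω, so V = 28.5 × 2316/3136 = 21.0 V.

Unloaded: 21.9 V; loaded: 21.0 V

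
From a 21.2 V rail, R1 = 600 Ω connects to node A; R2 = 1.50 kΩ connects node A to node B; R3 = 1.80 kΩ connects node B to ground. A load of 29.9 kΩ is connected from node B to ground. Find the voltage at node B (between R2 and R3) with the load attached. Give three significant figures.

At node B, R3 is in parallel with the load: R3‖R_L = 1698 Ω.
Below node A the resistance is R2 + (R3‖R_L) = 3198 Ω, so V_A = 21.2 × 3198/3798 = 17.85 V.
Then V_B = V_A × (R3‖R_L)/(R2 + R3‖R_L) = 17.85 × 1698/3198 = 9.48 V.

V ≈ 9.48 V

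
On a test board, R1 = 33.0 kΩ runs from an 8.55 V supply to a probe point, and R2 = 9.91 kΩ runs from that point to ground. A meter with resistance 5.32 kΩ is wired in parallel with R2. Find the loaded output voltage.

V_out ≈ 0.812 V

The load sits in parallel with R2: R2‖R_L = (9.91 × 5.32) / (9.91 + 5.32) = 3.462 kΩ.
V_out = 8.55 × 3.462 / (33.0 + 3.462) = 8.55 × 3.462/36.46 = 0.812 V.
(Unloaded it would have been 1.97 V.)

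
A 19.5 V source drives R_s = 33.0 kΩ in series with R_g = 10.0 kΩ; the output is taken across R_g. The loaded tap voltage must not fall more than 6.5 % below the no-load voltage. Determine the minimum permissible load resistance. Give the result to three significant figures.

Output resistance R_th = R_s‖R_g = (33.0 × 10.0)/43.00 = 7.674 kΩ.
The fractional drop is R_th/(R_th + R_L); requiring this ≤ 0.0650 gives R_L ≥ R_th(1/0.0650 − 1) = 7.674 × 14.38 = 110 kΩ.

R_L(min) ≈ 110 kΩ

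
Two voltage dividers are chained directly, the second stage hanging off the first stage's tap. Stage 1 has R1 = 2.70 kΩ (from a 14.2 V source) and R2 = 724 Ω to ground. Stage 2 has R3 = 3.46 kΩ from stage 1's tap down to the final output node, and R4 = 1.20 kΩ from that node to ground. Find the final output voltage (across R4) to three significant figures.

Stage 2 presents R3+R4 = 4660 Ω as a load on stage 1's tap.
Stage 1's lower leg becomes R2‖(R3+R4) = 626.6 Ω, so V_mid = 14.2 × 626.6/3327 = 2.675 V.
Stage 2 is itself unloaded: V_out = V_mid × R4/(R3+R4) = 2.675 × 1200/4660 = 0.689 V.

V_out ≈ 0.689 V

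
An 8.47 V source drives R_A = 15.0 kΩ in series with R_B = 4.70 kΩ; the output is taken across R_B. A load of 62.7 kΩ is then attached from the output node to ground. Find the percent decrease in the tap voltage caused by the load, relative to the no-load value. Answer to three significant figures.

The divider's output (Thévenin) resistance is R_A‖R_B = 3.579 kΩ.
Fractional drop under load = R_th/(R_th + R_L) = 3.579 / (3.579 + 62.7) = 0.05399.
So the output falls by 5.40 %.

5.40 %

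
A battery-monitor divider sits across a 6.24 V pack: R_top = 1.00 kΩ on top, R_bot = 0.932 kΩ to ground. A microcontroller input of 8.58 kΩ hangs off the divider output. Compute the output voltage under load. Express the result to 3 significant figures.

The load sits in parallel with R_bot: R_bot‖R_L = (932 × 8580) / (932 + 8580) = 840.7 Ω.
V_out = 6.24 × 840.7 / (1000 + 840.7) = 6.24 × 840.7/1841 = 2.85 V.

V_out ≈ 2.85 V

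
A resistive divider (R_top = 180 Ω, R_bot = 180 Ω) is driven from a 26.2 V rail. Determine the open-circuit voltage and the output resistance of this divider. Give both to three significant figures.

V_th = 13.1 V, R_th = 90.0 Ω

V_th is the open-circuit tap voltage: 26.2 × 180/(180 + 180) = 13.1 V.
With the supply zeroed, R_top and R_bot appear in parallel from the tap: R_th = R_top‖R_bot = (180 × 180)/360.0 = 90.0 Ω.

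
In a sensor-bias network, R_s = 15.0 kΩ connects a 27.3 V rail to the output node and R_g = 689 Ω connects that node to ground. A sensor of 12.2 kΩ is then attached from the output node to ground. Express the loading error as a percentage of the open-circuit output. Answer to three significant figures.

The divider's output (Thévenin) resistance is R_s‖R_g = 658.7 Ω.
Fractional drop under load = R_th/(R_th + R_L) = 658.7 / (658.7 + 12200) = 0.05123.
So the output falls by 5.12 %.

5.12 %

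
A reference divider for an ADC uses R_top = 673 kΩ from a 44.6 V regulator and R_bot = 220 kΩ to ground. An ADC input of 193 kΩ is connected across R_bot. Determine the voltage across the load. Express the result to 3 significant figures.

V_out ≈ 5.91 V

The load sits in parallel with R_bot: R_bot‖R_L = (220 × 193) / (220 + 193) = 102.8 kΩ.
V_out = 44.6 × 102.8 / (673 + 102.8) = 44.6 × 102.8/775.8 = 5.91 V.
(Unloaded it would have been 11.0 V.)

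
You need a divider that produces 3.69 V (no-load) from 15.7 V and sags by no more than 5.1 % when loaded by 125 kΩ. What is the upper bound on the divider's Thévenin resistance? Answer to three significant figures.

R_th ≤ 6.72 kΩ

Loading drop = R_th/(R_th + R_L) ≤ 0.0510, so R_th ≤ R_L · ε/(1−ε) = 125 kΩ × 0.0510/0.9490 = 6.72 kΩ.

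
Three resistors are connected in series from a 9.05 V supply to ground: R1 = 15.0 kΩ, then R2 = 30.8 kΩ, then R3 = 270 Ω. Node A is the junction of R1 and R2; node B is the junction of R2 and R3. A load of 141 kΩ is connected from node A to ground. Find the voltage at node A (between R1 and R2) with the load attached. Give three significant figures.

V ≈ 5.69 V

Below node A the series string R2+R3 = 31070 Ω sits in parallel with the 141000 Ω load: 25460 Ω.
V_A = 9.05 × 25460/(15000 + 25460) = 5.69 V.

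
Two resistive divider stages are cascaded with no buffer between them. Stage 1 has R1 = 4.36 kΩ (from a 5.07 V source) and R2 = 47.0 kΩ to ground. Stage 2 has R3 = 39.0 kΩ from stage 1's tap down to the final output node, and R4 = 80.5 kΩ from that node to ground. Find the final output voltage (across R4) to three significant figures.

V_out ≈ 3.02 V

Stage 2 presents R3+R4 = 119.5 kΩ as a load on stage 1's tap.
Stage 1's lower leg becomes R2‖(R3+R4) = 33.73 kΩ, so V_mid = 5.07 × 33.73/38.09 = 4.490 V.
Stage 2 is itself unloaded: V_out = V_mid × R4/(R3+R4) = 4.490 × 80.5/119.5 = 3.02 V.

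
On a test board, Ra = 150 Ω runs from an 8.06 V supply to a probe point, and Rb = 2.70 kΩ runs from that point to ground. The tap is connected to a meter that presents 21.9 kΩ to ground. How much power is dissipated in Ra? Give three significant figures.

P ≈ 1.49 mW

Total resistance from the source is Ra + (Rb‖R_L) = 2554 Ω, so I = 8.06/2554 Ω = 3.156 mA.
P = I²·Ra = (3.156 mA)² × 150 Ω = 1.49 mW.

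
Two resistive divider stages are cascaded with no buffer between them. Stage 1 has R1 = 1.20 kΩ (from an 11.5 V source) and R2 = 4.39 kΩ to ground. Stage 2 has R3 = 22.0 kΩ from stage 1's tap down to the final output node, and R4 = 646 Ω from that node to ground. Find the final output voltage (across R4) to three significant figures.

V_out ≈ 0.247 V

Stage 2 presents R3+R4 = 22650 Ω as a load on stage 1's tap.
Stage 1's lower leg becomes R2‖(R3+R4) = 3677 Ω, so V_mid = 11.5 × 3677/4877 = 8.670 V.
Stage 2 is itself unloaded: V_out = V_mid × R4/(R3+R4) = 8.670 × 646/22650 = 0.247 V.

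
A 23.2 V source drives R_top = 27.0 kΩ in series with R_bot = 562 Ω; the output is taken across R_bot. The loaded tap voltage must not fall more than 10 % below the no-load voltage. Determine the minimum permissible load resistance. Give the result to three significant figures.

Output resistance R_th = R_top‖R_bot = (27000 × 562)/27560 = 550.5 Ω.
The fractional drop is R_th/(R_th + R_L); requiring this ≤ 0.100 gives R_L ≥ R_th(1/0.100 − 1) = 550.5 × 9.000 = 4.95 kΩ.

R_L(min) ≈ 4.95 kΩ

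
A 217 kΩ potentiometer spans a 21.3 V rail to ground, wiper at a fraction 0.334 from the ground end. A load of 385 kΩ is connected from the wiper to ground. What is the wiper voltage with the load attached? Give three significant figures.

V ≈ 6.32 V

The wiper splits the pot into (1−α)R = 144.5 kΩ above and αR = 72.48 kΩ below.
Lower section ‖ load = 61.00 kΩ.
V_wiper = 21.3 × 61.00/(144.5 + 61.00) = 6.32 V.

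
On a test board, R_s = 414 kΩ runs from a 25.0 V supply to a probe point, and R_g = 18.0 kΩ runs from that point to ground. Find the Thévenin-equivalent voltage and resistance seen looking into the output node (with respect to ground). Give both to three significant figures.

V_th = 1.04 V, R_th = 17.2 kΩ

V_th is the open-circuit tap voltage: 25.0 × 18.0/(414 + 18.0) = 1.04 V.
With the supply zeroed, R_s and R_g appear in parallel from the tap: R_th = R_s‖R_g = (414 × 18.0)/432.0 = 17.2 kΩ.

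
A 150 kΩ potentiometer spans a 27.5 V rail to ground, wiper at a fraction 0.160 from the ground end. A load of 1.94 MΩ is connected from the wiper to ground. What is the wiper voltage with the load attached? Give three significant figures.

V ≈ 4.35 V

The wiper splits the pot into (1−α)R = 126.0 kΩ above and αR = 24.00 kΩ below.
Lower section ‖ load = 23.71 kΩ.
V_wiper = 27.5 × 23.71/(126.0 + 23.71) = 4.35 V.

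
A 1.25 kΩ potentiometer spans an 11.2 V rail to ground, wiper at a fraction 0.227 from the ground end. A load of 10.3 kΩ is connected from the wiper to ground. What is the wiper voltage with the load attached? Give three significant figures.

V ≈ 2.49 V

The wiper splits the pot into (1−α)R = 966.2 Ω above and αR = 283.8 Ω below.
Lower section ‖ load = 276.1 Ω.
V_wiper = 11.2 × 276.1/(966.2 + 276.1) = 2.49 V.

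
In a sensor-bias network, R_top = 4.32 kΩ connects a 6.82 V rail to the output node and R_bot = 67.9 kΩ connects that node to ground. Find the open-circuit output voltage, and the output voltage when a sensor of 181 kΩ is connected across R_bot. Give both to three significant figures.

Unloaded: 6.41 V; loaded: 6.27 V

Open-circuit: V = 6.82 × 67.9/(4.32 + 67.9) = 6.41 V.
With the load, R_bot becomes R_bot‖R_L = 49.38 kΩ, so V = 6.82 × 49.38/53.70 = 6.27 V.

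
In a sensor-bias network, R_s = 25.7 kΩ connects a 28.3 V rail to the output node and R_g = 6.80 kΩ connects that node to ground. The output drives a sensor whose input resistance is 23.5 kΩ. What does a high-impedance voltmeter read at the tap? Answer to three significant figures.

The load sits in parallel with R_g: R_g‖R_L = (6.80 × 23.5) / (6.80 + 23.5) = 5.274 kΩ.
V_out = 28.3 × 5.274 / (25.7 + 5.274) = 28.3 × 5.274/30.97 = 4.82 V.

V_out ≈ 4.82 V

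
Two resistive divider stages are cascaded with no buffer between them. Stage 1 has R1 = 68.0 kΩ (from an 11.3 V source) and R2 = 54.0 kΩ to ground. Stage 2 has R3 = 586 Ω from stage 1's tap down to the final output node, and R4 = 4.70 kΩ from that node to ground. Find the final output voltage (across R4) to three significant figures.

V_out ≈ 0.664 V

Stage 2 presents R3+R4 = 5286 Ω as a load on stage 1's tap.
Stage 1's lower leg becomes R2‖(R3+R4) = 4815 Ω, so V_mid = 11.3 × 4815/72810 = 0.7472 V.
Stage 2 is itself unloaded: V_out = V_mid × R4/(R3+R4) = 0.7472 × 4700/5286 = 0.664 V.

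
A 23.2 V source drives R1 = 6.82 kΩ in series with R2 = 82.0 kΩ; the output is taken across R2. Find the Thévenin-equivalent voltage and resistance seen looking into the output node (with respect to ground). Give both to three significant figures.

V_th is the open-circuit tap voltage: 23.2 × 82.0/(6.82 + 82.0) = 21.4 V.
With the supply zeroed, R1 and R2 appear in parallel from the tap: R_th = R1‖R2 = (6.82 × 82.0)/88.82 = 6.30 kΩ.

V_th = 21.4 V, R_th = 6.30 kΩ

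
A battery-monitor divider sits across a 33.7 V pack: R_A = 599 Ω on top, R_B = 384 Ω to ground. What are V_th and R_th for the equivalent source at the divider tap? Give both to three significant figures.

V_th = 13.2 V, R_th = 234 Ω

V_th is the open-circuit tap voltage: 33.7 × 384/(599 + 384) = 13.2 V.
With the supply zeroed, R_A and R_B appear in parallel from the tap: R_th = R_A‖R_B = (599 × 384)/983.0 = 234 Ω.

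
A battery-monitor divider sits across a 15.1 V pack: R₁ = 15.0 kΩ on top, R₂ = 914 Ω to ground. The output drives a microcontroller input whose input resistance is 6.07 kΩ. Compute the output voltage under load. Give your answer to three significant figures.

The load sits in parallel with R₂: R₂‖R_L = (914 × 6070) / (914 + 6070) = 794.4 Ω.
V_out = 15.1 × 794.4 / (15000 + 794.4) = 15.1 × 794.4/15790 = 0.759 V.

V_out ≈ 0.759 V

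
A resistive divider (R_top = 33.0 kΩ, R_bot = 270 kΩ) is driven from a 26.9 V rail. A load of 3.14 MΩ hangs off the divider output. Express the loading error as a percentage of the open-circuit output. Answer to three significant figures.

0.928 %

The divider's output (Thévenin) resistance is R_top‖R_bot = 29.41 kΩ.
Fractional drop under load = R_th/(R_th + R_L) = 29.41 / (29.41 + 3140) = 0.009278.
So the output falls by 0.928 %.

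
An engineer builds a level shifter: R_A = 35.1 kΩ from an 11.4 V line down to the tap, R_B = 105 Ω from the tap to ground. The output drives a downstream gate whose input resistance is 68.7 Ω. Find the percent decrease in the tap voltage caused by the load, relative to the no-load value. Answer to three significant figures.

60.4 %

The divider's output (Thévenin) resistance is R_A‖R_B = 104.7 Ω.
Fractional drop under load = R_th/(R_th + R_L) = 104.7 / (104.7 + 68.7) = 0.6038.
So the output falls by 60.4 %.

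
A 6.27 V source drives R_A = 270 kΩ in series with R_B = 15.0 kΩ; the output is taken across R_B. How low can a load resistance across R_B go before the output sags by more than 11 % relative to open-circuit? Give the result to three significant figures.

R_L(min) ≈ 115 kΩ

Output resistance R_th = R_A‖R_B = (270 × 15.0)/285.0 = 14.21 kΩ.
The fractional drop is R_th/(R_th + R_L); requiring this ≤ 0.110 gives R_L ≥ R_th(1/0.110 − 1) = 14.21 × 8.091 = 115 kΩ.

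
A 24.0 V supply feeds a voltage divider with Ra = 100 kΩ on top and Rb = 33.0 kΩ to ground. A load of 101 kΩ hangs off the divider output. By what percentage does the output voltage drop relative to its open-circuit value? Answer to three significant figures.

19.7 %

The divider's output (Thévenin) resistance is Ra‖Rb = 24.81 kΩ.
Fractional drop under load = R_th/(R_th + R_L) = 24.81 / (24.81 + 101) = 0.1972.
So the output falls by 19.7 %.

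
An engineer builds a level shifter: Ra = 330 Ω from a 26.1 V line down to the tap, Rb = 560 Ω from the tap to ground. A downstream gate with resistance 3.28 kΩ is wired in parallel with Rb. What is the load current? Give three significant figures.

I_L ≈ 4.71 mA

Rb‖R_L = 478.3 Ω; V_out = 26.1 × 478.3/808.3 = 15.44 V.
I_L = V_out / R_L = 15.44 / 3.28 kΩ = 4.71 mA.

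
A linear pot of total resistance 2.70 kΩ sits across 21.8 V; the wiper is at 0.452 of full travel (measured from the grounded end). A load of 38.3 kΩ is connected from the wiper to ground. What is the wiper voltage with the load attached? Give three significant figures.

The wiper splits the pot into (1−α)R = 1.480 kΩ above and αR = 1.220 kΩ below.
Lower section ‖ load = 1.183 kΩ.
V_wiper = 21.8 × 1.183/(1.480 + 1.183) = 9.68 V.

V ≈ 9.68 V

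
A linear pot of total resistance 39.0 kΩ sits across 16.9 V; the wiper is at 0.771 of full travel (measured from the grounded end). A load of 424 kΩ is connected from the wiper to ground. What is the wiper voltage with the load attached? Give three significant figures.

V ≈ 12.8 V

The wiper splits the pot into (1−α)R = 8.931 kΩ above and αR = 30.07 kΩ below.
Lower section ‖ load = 28.08 kΩ.
V_wiper = 16.9 × 28.08/(8.931 + 28.08) = 12.8 V.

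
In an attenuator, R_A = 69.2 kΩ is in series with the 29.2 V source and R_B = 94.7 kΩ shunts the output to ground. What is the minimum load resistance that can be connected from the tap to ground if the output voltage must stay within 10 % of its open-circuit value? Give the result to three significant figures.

R_L(min) ≈ 360 kΩ

Output resistance R_th = R_A‖R_B = (69.2 × 94.7)/163.9 = 39.98 kΩ.
The fractional drop is R_th/(R_th + R_L); requiring this ≤ 0.100 gives R_L ≥ R_th(1/0.100 − 1) = 39.98 × 9.000 = 360 kΩ.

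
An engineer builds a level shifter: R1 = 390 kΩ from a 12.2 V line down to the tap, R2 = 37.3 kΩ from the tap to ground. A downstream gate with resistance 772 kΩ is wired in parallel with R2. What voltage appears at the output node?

The load sits in parallel with R2: R2‖R_L = (37.3 × 772) / (37.3 + 772) = 35.58 kΩ.
V_out = 12.2 × 35.58 / (390 + 35.58) = 12.2 × 35.58/425.6 = 1.02 V.

V_out ≈ 1.02 V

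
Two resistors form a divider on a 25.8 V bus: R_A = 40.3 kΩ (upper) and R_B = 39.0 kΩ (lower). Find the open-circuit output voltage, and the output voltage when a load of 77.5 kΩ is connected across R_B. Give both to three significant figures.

Open-circuit: V = 25.8 × 39.0/(40.3 + 39.0) = 12.7 V.
With the load, R_B becomes R_B‖R_L = 25.94 kΩ, so V = 25.8 × 25.94/66.24 = 10.1 V.

Unloaded: 12.7 V; loaded: 10.1 V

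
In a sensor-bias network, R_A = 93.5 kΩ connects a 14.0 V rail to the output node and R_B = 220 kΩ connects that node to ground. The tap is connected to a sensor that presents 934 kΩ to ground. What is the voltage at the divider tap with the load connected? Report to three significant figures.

V_out ≈ 9.18 V

The load sits in parallel with R_B: R_B‖R_L = (220 × 934) / (220 + 934) = 178.1 kΩ.
V_out = 14.0 × 178.1 / (93.5 + 178.1) = 14.0 × 178.1/271.6 = 9.18 V.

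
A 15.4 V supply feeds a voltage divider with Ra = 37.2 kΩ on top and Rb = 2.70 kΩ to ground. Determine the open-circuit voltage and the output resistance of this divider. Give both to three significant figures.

V_th is the open-circuit tap voltage: 15.4 × 2.70/(37.2 + 2.70) = 1.04 V.
With the supply zeroed, Ra and Rb appear in parallel from the tap: R_th = Ra‖Rb = (37.2 × 2.70)/39.90 = 2.52 kΩ.

V_th = 1.04 V, R_th = 2.52 kΩ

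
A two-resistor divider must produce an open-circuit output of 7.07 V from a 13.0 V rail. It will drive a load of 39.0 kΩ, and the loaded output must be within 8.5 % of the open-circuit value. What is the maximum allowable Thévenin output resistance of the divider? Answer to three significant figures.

Loading drop = R_th/(R_th + R_L) ≤ 0.0850, so R_th ≤ R_L · ε/(1−ε) = 39.0 kΩ × 0.0850/0.9150 = 3.62 kΩ.

R_th ≤ 3.62 kΩ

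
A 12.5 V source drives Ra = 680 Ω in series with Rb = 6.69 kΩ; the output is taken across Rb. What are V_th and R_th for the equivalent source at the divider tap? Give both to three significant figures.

V_th is the open-circuit tap voltage: 12.5 × 6690/(680 + 6690) = 11.3 V.
With the supply zeroed, Ra and Rb appear in parallel from the tap: R_th = Ra‖Rb = (680 × 6690)/7370 = 617 Ω.

V_th = 11.3 V, R_th = 617 Ω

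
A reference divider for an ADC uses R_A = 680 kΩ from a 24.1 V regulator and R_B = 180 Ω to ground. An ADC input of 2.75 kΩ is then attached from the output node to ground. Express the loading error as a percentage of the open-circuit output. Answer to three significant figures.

The divider's output (Thévenin) resistance is R_A‖R_B = 180.0 Ω.
Fractional drop under load = R_th/(R_th + R_L) = 180.0 / (180.0 + 2750) = 0.06142.
So the output falls by 6.14 %.

6.14 %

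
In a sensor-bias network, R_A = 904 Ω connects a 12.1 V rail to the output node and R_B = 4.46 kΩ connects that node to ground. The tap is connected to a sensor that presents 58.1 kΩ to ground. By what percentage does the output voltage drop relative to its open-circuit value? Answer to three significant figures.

1.28 %

The divider's output (Thévenin) resistance is R_A‖R_B = 751.6 Ω.
Fractional drop under load = R_th/(R_th + R_L) = 751.6 / (751.6 + 58100) = 0.01277.
So the output falls by 1.28 %.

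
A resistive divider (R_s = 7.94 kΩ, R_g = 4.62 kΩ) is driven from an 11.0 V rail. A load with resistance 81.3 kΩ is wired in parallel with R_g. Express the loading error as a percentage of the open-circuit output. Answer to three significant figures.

The divider's output (Thévenin) resistance is R_s‖R_g = 2.921 kΩ.
Fractional drop under load = R_th/(R_th + R_L) = 2.921 / (2.921 + 81.3) = 0.03468.
So the output falls by 3.47 %.

3.47 %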